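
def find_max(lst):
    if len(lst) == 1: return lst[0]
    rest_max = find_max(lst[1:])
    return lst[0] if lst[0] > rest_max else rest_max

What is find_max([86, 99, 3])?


find_max([86, 99, 3]): compare 86 with find_max([99, 3])
find_max([99, 3]): compare 99 with find_max([3])
find_max([3]) = 3  (base case)
Compare 99 with 3 -> 99
Compare 86 with 99 -> 99

99


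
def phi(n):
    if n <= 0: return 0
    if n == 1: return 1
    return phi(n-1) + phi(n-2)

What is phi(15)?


Computing phi(15) bottom-up:
phi(0) = 0
phi(1) = 1
phi(2) = phi(1) + phi(0) = 1 + 0 = 1
phi(3) = phi(2) + phi(1) = 1 + 1 = 2
phi(4) = phi(3) + phi(2) = 2 + 1 = 3
phi(5) = phi(4) + phi(3) = 3 + 2 = 5
phi(6) = phi(5) + phi(4) = 5 + 3 = 8
phi(7) = phi(6) + phi(5) = 8 + 5 = 13
phi(8) = phi(7) + phi(6) = 13 + 8 = 21
phi(9) = phi(8) + phi(7) = 21 + 13 = 34
phi(10) = phi(9) + phi(8) = 34 + 21 = 55
phi(11) = phi(10) + phi(9) = 55 + 34 = 89
phi(12) = phi(11) + phi(10) = 89 + 55 = 144
phi(13) = phi(12) + phi(11) = 144 + 89 = 233
phi(14) = phi(13) + phi(12) = 233 + 144 = 377
phi(15) = phi(14) + phi(13) = 377 + 233 = 610

610


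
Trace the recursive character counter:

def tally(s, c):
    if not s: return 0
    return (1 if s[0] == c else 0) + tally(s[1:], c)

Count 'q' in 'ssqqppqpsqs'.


s[0]='s' != 'q' -> 0
s[0]='s' != 'q' -> 0
s[0]='q' == 'q' -> 1
s[0]='q' == 'q' -> 1
s[0]='p' != 'q' -> 0
s[0]='p' != 'q' -> 0
s[0]='q' == 'q' -> 1
s[0]='p' != 'q' -> 0
s[0]='s' != 'q' -> 0
s[0]='q' == 'q' -> 1
s[0]='s' != 'q' -> 0
Sum: 0 + 0 + 1 + 1 + 0 + 0 + 1 + 0 + 0 + 1 + 0 = 4

4


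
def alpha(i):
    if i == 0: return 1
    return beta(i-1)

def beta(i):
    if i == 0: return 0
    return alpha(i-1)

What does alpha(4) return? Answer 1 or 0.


alpha(4) = beta(3)
beta(3) = alpha(2)
alpha(2) = beta(1)
beta(1) = alpha(0)
alpha(0) = 1  (base case)
Result: 1

1


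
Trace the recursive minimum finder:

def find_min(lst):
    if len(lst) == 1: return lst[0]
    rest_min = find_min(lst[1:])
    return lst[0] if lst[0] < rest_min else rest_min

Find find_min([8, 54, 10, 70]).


find_min([8, 54, 10, 70]): compare 8 with find_min([54, 10, 70])
find_min([54, 10, 70]): compare 54 with find_min([10, 70])
find_min([10, 70]): compare 10 with find_min([70])
find_min([70]) = 70  (base case)
Compare 10 with 70 -> 10
Compare 54 with 10 -> 10
Compare 8 with 10 -> 8

8


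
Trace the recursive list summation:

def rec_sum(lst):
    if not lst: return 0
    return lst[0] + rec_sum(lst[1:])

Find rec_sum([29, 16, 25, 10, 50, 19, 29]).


rec_sum([29, 16, 25, 10, 50, 19, 29]) = 29 + rec_sum([16, 25, 10, 50, 19, 29])
rec_sum([16, 25, 10, 50, 19, 29]) = 16 + rec_sum([25, 10, 50, 19, 29])
rec_sum([25, 10, 50, 19, 29]) = 25 + rec_sum([10, 50, 19, 29])
rec_sum([10, 50, 19, 29]) = 10 + rec_sum([50, 19, 29])
rec_sum([50, 19, 29]) = 50 + rec_sum([19, 29])
rec_sum([19, 29]) = 19 + rec_sum([29])
rec_sum([29]) = 29 + rec_sum([])
rec_sum([]) = 0  (base case)
Total: 29 + 16 + 25 + 10 + 50 + 19 + 29 + 0 = 178

178


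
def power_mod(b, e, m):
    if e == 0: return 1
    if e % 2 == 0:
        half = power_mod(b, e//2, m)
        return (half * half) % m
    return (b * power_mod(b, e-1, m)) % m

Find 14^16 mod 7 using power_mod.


power_mod(14, 16, 7): e is even, compute power_mod(14, 8, 7)
  power_mod(14, 8, 7): e is even, compute power_mod(14, 4, 7)
    power_mod(14, 4, 7): e is even, compute power_mod(14, 2, 7)
      power_mod(14, 2, 7): e is even, compute power_mod(14, 1, 7)
        power_mod(14, 1, 7): e is odd, compute power_mod(14, 0, 7)
          power_mod(14, 0, 7) = 1
        (14 * 1) % 7 = 0
      half=0, (0*0) % 7 = 0
    half=0, (0*0) % 7 = 0
  half=0, (0*0) % 7 = 0
half=0, (0*0) % 7 = 0

0


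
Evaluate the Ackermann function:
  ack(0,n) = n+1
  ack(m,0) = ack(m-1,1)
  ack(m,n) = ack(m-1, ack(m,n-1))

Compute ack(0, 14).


ack(0, 14) = 15
Result: ack(0, 14) = 15

15


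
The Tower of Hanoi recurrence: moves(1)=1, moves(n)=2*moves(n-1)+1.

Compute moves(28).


moves(28) = 2 * moves(27) + 1
moves(27) = 2 * moves(26) + 1
moves(26) = 2 * moves(25) + 1
moves(25) = 2 * moves(24) + 1
moves(24) = 2 * moves(23) + 1
moves(23) = 2 * moves(22) + 1
moves(22) = 2 * moves(21) + 1
moves(21) = 2 * moves(20) + 1
moves(20) = 2 * moves(19) + 1
moves(19) = 2 * moves(18) + 1
moves(18) = 2 * moves(17) + 1
moves(17) = 2 * moves(16) + 1
moves(16) = 2 * moves(15) + 1
moves(15) = 2 * moves(14) + 1
moves(14) = 2 * moves(13) + 1
moves(13) = 2 * moves(12) + 1
moves(12) = 2 * moves(11) + 1
moves(11) = 2 * moves(10) + 1
moves(10) = 2 * moves(9) + 1
moves(9) = 2 * moves(8) + 1
moves(8) = 2 * moves(7) + 1
moves(7) = 2 * moves(6) + 1
moves(6) = 2 * moves(5) + 1
moves(5) = 2 * moves(4) + 1
moves(4) = 2 * moves(3) + 1
moves(3) = 2 * moves(2) + 1
moves(2) = 2 * moves(1) + 1
moves(1) = 1  (base case)
moves(2) = 2 * 1 + 1 = 3
moves(3) = 2 * 3 + 1 = 7
moves(4) = 2 * 7 + 1 = 15
moves(5) = 2 * 15 + 1 = 31
moves(6) = 2 * 31 + 1 = 63
moves(7) = 2 * 63 + 1 = 127
moves(8) = 2 * 127 + 1 = 255
moves(9) = 2 * 255 + 1 = 511
moves(10) = 2 * 511 + 1 = 1023
moves(11) = 2 * 1023 + 1 = 2047
moves(12) = 2 * 2047 + 1 = 4095
moves(13) = 2 * 4095 + 1 = 8191
moves(14) = 2 * 8191 + 1 = 16383
moves(15) = 2 * 16383 + 1 = 32767
moves(16) = 2 * 32767 + 1 = 65535
moves(17) = 2 * 65535 + 1 = 131071
moves(18) = 2 * 131071 + 1 = 262143
moves(19) = 2 * 262143 + 1 = 524287
moves(20) = 2 * 524287 + 1 = 1048575
moves(21) = 2 * 1048575 + 1 = 2097151
moves(22) = 2 * 2097151 + 1 = 4194303
moves(23) = 2 * 4194303 + 1 = 8388607
moves(24) = 2 * 8388607 + 1 = 16777215
moves(25) = 2 * 16777215 + 1 = 33554431
moves(26) = 2 * 33554431 + 1 = 67108863
moves(27) = 2 * 67108863 + 1 = 134217727
moves(28) = 2 * 134217727 + 1 = 268435455

268435455


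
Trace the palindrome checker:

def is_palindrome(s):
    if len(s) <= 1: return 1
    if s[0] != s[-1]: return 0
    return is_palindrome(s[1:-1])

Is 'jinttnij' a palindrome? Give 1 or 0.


is_palindrome('jinttnij'): s[0]='j' == s[-1]='j' -> check is_palindrome('inttni')
is_palindrome('inttni'): s[0]='i' == s[-1]='i' -> check is_palindrome('nttn')
is_palindrome('nttn'): s[0]='n' == s[-1]='n' -> check is_palindrome('tt')
is_palindrome('tt'): s[0]='t' == s[-1]='t' -> check is_palindrome('')
is_palindrome(''): len <= 1 -> return 1  (base case)
Result: 1 (palindrome)

1


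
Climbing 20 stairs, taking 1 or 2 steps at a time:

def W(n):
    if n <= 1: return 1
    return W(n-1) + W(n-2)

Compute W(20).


Building up from base cases:
W(0) = 1
W(1) = 1
W(2) = W(1) + W(0) = 1 + 1 = 2
W(3) = W(2) + W(1) = 2 + 1 = 3
W(4) = W(3) + W(2) = 3 + 2 = 5
W(5) = W(4) + W(3) = 5 + 3 = 8
W(6) = W(5) + W(4) = 8 + 5 = 13
W(7) = W(6) + W(5) = 13 + 8 = 21
W(8) = W(7) + W(6) = 21 + 13 = 34
W(9) = W(8) + W(7) = 34 + 21 = 55
W(10) = W(9) + W(8) = 55 + 34 = 89
W(11) = W(10) + W(9) = 89 + 55 = 144
W(12) = W(11) + W(10) = 144 + 89 = 233
W(13) = W(12) + W(11) = 233 + 144 = 377
W(14) = W(13) + W(12) = 377 + 233 = 610
W(15) = W(14) + W(13) = 610 + 377 = 987
W(16) = W(15) + W(14) = 987 + 610 = 1597
W(17) = W(16) + W(15) = 1597 + 987 = 2584
W(18) = W(17) + W(16) = 2584 + 1597 = 4181
W(19) = W(18) + W(17) = 4181 + 2584 = 6765
W(20) = W(19) + W(18) = 6765 + 4181 = 10946

10946


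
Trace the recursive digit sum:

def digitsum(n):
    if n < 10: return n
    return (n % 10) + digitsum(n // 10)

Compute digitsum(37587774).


digitsum(37587774) = 4 + digitsum(3758777)
digitsum(3758777) = 7 + digitsum(375877)
digitsum(375877) = 7 + digitsum(37587)
digitsum(37587) = 7 + digitsum(3758)
digitsum(3758) = 8 + digitsum(375)
digitsum(375) = 5 + digitsum(37)
digitsum(37) = 7 + digitsum(3)
digitsum(3) = 3  (base case)
Total: 4 + 7 + 7 + 7 + 8 + 5 + 7 + 3 = 48

48


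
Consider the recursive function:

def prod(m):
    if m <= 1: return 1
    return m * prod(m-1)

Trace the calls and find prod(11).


prod(11)
= 11 * prod(10)
= 11 * 10 * prod(9)
= 11 * 10 * 9 * prod(8)
= 11 * 10 * 9 * 8 * prod(7)
= 11 * 10 * 9 * 8 * 7 * prod(6)
= 11 * 10 * 9 * 8 * 7 * 6 * prod(5)
= 11 * 10 * 9 * 8 * 7 * 6 * 5 * prod(4)
= 11 * 10 * 9 * 8 * 7 * 6 * 5 * 4 * prod(3)
= 11 * 10 * 9 * 8 * 7 * 6 * 5 * 4 * 3 * prod(2)
= 11 * 10 * 9 * 8 * 7 * 6 * 5 * 4 * 3 * 2 * prod(1)
= 11 * 10 * 9 * 8 * 7 * 6 * 5 * 4 * 3 * 2 * 1
= 39916800

39916800


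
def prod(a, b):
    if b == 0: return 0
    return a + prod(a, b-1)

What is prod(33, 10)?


prod(33, 10) = 33 + prod(33, 9)
prod(33, 9) = 33 + prod(33, 8)
prod(33, 8) = 33 + prod(33, 7)
prod(33, 7) = 33 + prod(33, 6)
prod(33, 6) = 33 + prod(33, 5)
prod(33, 5) = 33 + prod(33, 4)
prod(33, 4) = 33 + prod(33, 3)
prod(33, 3) = 33 + prod(33, 2)
prod(33, 2) = 33 + prod(33, 1)
prod(33, 1) = 33 + prod(33, 0)
prod(33, 0) = 0  (base case)
Total: 33 + 33 + 33 + 33 + 33 + 33 + 33 + 33 + 33 + 33 + 0 = 330

330


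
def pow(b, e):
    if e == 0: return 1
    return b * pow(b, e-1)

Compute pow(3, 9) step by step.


pow(3, 9)
= 3 * pow(3, 8)
= 3 * 3 * pow(3, 7)
= 3 * 3 * 3 * pow(3, 6)
= 3 * 3 * 3 * 3 * pow(3, 5)
= 3 * 3 * 3 * 3 * 3 * pow(3, 4)
= 3 * 3 * 3 * 3 * 3 * 3 * pow(3, 3)
= 3 * 3 * 3 * 3 * 3 * 3 * 3 * pow(3, 2)
= 3 * 3 * 3 * 3 * 3 * 3 * 3 * 3 * pow(3, 1)
= 3 * 3 * 3 * 3 * 3 * 3 * 3 * 3 * 3 * pow(3, 0)
= 3 * 3 * 3 * 3 * 3 * 3 * 3 * 3 * 3 * 1
= 19683

19683


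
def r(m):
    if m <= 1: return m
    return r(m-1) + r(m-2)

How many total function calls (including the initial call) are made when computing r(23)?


Let C(n) = total calls for r(n)
C(0) = 1, C(1) = 1
C(2) = 1 + C(1) + C(0) = 1 + 1 + 1 = 3
C(3) = 1 + C(2) + C(1) = 1 + 3 + 1 = 5
C(4) = 1 + C(3) + C(2) = 1 + 5 + 3 = 9
C(5) = 1 + C(4) + C(3) = 1 + 9 + 5 = 15
C(6) = 1 + C(5) + C(4) = 1 + 15 + 9 = 25
C(7) = 1 + C(6) + C(5) = 1 + 25 + 15 = 41
C(8) = 1 + C(7) + C(6) = 1 + 41 + 25 = 67
C(9) = 1 + C(8) + C(7) = 1 + 67 + 41 = 109
C(10) = 1 + C(9) + C(8) = 1 + 109 + 67 = 177
C(11) = 1 + C(10) + C(9) = 1 + 177 + 109 = 287
C(12) = 1 + C(11) + C(10) = 1 + 287 + 177 = 465
C(13) = 1 + C(12) + C(11) = 1 + 465 + 287 = 753
C(14) = 1 + C(13) + C(12) = 1 + 753 + 465 = 1219
C(15) = 1 + C(14) + C(13) = 1 + 1219 + 753 = 1973
C(16) = 1 + C(15) + C(14) = 1 + 1973 + 1219 = 3193
C(17) = 1 + C(16) + C(15) = 1 + 3193 + 1973 = 5167
C(18) = 1 + C(17) + C(16) = 1 + 5167 + 3193 = 8361
C(19) = 1 + C(18) + C(17) = 1 + 8361 + 5167 = 13529
C(20) = 1 + C(19) + C(18) = 1 + 13529 + 8361 = 21891
C(21) = 1 + C(20) + C(19) = 1 + 21891 + 13529 = 35421
C(22) = 1 + C(21) + C(20) = 1 + 35421 + 21891 = 57313
C(23) = 1 + C(22) + C(21) = 1 + 57313 + 35421 = 92735

92735


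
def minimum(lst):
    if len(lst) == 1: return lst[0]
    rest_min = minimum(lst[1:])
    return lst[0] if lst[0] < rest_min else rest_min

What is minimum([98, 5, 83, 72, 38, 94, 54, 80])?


minimum([98, 5, 83, 72, 38, 94, 54, 80]): compare 98 with minimum([5, 83, 72, 38, 94, 54, 80])
minimum([5, 83, 72, 38, 94, 54, 80]): compare 5 with minimum([83, 72, 38, 94, 54, 80])
minimum([83, 72, 38, 94, 54, 80]): compare 83 with minimum([72, 38, 94, 54, 80])
minimum([72, 38, 94, 54, 80]): compare 72 with minimum([38, 94, 54, 80])
minimum([38, 94, 54, 80]): compare 38 with minimum([94, 54, 80])
minimum([94, 54, 80]): compare 94 with minimum([54, 80])
minimum([54, 80]): compare 54 with minimum([80])
minimum([80]) = 80  (base case)
Compare 54 with 80 -> 54
Compare 94 with 54 -> 54
Compare 38 with 54 -> 38
Compare 72 with 38 -> 38
Compare 83 with 38 -> 38
Compare 5 with 38 -> 5
Compare 98 with 5 -> 5

5


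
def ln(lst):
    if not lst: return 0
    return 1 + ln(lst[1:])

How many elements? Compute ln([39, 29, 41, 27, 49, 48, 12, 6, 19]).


ln([39, 29, 41, 27, 49, 48, 12, 6, 19]) = 1 + ln([29, 41, 27, 49, 48, 12, 6, 19])
ln([29, 41, 27, 49, 48, 12, 6, 19]) = 1 + ln([41, 27, 49, 48, 12, 6, 19])
ln([41, 27, 49, 48, 12, 6, 19]) = 1 + ln([27, 49, 48, 12, 6, 19])
ln([27, 49, 48, 12, 6, 19]) = 1 + ln([49, 48, 12, 6, 19])
ln([49, 48, 12, 6, 19]) = 1 + ln([48, 12, 6, 19])
ln([48, 12, 6, 19]) = 1 + ln([12, 6, 19])
ln([12, 6, 19]) = 1 + ln([6, 19])
ln([6, 19]) = 1 + ln([19])
ln([19]) = 1 + ln([])
ln([]) = 0  (base case)
Unwinding: 1 + 1 + 1 + 1 + 1 + 1 + 1 + 1 + 1 + 0 = 9

9


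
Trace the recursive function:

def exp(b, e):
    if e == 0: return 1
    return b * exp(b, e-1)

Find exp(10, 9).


exp(10, 9)
= 10 * exp(10, 8)
= 10 * 10 * exp(10, 7)
= 10 * 10 * 10 * exp(10, 6)
= 10 * 10 * 10 * 10 * exp(10, 5)
= 10 * 10 * 10 * 10 * 10 * exp(10, 4)
= 10 * 10 * 10 * 10 * 10 * 10 * exp(10, 3)
= 10 * 10 * 10 * 10 * 10 * 10 * 10 * exp(10, 2)
= 10 * 10 * 10 * 10 * 10 * 10 * 10 * 10 * exp(10, 1)
= 10 * 10 * 10 * 10 * 10 * 10 * 10 * 10 * 10 * exp(10, 0)
= 10 * 10 * 10 * 10 * 10 * 10 * 10 * 10 * 10 * 1
= 1000000000

1000000000


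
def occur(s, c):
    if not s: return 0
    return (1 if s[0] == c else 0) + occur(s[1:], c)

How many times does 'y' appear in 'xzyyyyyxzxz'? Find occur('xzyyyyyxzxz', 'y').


s[0]='x' != 'y' -> 0
s[0]='z' != 'y' -> 0
s[0]='y' == 'y' -> 1
s[0]='y' == 'y' -> 1
s[0]='y' == 'y' -> 1
s[0]='y' == 'y' -> 1
s[0]='y' == 'y' -> 1
s[0]='x' != 'y' -> 0
s[0]='z' != 'y' -> 0
s[0]='x' != 'y' -> 0
s[0]='z' != 'y' -> 0
Sum: 0 + 0 + 1 + 1 + 1 + 1 + 1 + 0 + 0 + 0 + 0 = 5

5


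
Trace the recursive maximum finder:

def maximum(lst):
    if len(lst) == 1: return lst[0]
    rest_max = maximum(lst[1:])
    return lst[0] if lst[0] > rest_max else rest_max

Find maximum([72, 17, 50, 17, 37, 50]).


maximum([72, 17, 50, 17, 37, 50]): compare 72 with maximum([17, 50, 17, 37, 50])
maximum([17, 50, 17, 37, 50]): compare 17 with maximum([50, 17, 37, 50])
maximum([50, 17, 37, 50]): compare 50 with maximum([17, 37, 50])
maximum([17, 37, 50]): compare 17 with maximum([37, 50])
maximum([37, 50]): compare 37 with maximum([50])
maximum([50]) = 50  (base case)
Compare 37 with 50 -> 50
Compare 17 with 50 -> 50
Compare 50 with 50 -> 50
Compare 17 with 50 -> 50
Compare 72 with 50 -> 72

72


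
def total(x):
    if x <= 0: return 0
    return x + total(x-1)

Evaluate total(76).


total(76)
= 76 + 75 + 74 + 73 + 72 + 71 + 70 + 69 + 68 + 67 + 66 + 65 + 64 + 63 + 62 + 61 + 60 + 59 + 58 + 57 + 56 + 55 + 54 + 53 + 52 + 51 + 50 + 49 + 48 + 47 + 46 + 45 + 44 + 43 + 42 + 41 + 40 + 39 + 38 + 37 + 36 + 35 + 34 + 33 + 32 + 31 + 30 + 29 + 28 + 27 + 26 + 25 + 24 + 23 + 22 + 21 + 20 + 19 + 18 + 17 + 16 + 15 + 14 + 13 + 12 + 11 + 10 + 9 + 8 + 7 + 6 + 5 + 4 + 3 + 2 + 1 + total(0)
= 76 + 75 + 74 + 73 + 72 + 71 + 70 + 69 + 68 + 67 + 66 + 65 + 64 + 63 + 62 + 61 + 60 + 59 + 58 + 57 + 56 + 55 + 54 + 53 + 52 + 51 + 50 + 49 + 48 + 47 + 46 + 45 + 44 + 43 + 42 + 41 + 40 + 39 + 38 + 37 + 36 + 35 + 34 + 33 + 32 + 31 + 30 + 29 + 28 + 27 + 26 + 25 + 24 + 23 + 22 + 21 + 20 + 19 + 18 + 17 + 16 + 15 + 14 + 13 + 12 + 11 + 10 + 9 + 8 + 7 + 6 + 5 + 4 + 3 + 2 + 1 + 0
= 2926

2926


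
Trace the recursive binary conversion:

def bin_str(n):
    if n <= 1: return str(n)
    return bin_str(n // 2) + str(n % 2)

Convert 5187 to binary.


bin_str(5187) = bin_str(2593) + '1'
bin_str(2593) = bin_str(1296) + '1'
bin_str(1296) = bin_str(648) + '0'
bin_str(648) = bin_str(324) + '0'
bin_str(324) = bin_str(162) + '0'
bin_str(162) = bin_str(81) + '0'
bin_str(81) = bin_str(40) + '1'
bin_str(40) = bin_str(20) + '0'
bin_str(20) = bin_str(10) + '0'
bin_str(10) = bin_str(5) + '0'
bin_str(5) = bin_str(2) + '1'
bin_str(2) = bin_str(1) + '0'
bin_str(1) = '1'  (base case)
Concatenating: '1' + '0' + '1' + '0' + '0' + '0' + '1' + '0' + '0' + '0' + '0' + '1' + '1' = '1010001000011'

1010001000011


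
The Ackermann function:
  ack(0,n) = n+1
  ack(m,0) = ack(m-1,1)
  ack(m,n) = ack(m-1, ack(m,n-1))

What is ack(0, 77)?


ack(0, 77) = 78
Result: ack(0, 77) = 78

78


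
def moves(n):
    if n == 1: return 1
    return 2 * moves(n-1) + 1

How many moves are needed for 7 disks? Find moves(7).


moves(7) = 2 * moves(6) + 1
moves(6) = 2 * moves(5) + 1
moves(5) = 2 * moves(4) + 1
moves(4) = 2 * moves(3) + 1
moves(3) = 2 * moves(2) + 1
moves(2) = 2 * moves(1) + 1
moves(1) = 1  (base case)
moves(2) = 2 * 1 + 1 = 3
moves(3) = 2 * 3 + 1 = 7
moves(4) = 2 * 7 + 1 = 15
moves(5) = 2 * 15 + 1 = 31
moves(6) = 2 * 31 + 1 = 63
moves(7) = 2 * 63 + 1 = 127

127


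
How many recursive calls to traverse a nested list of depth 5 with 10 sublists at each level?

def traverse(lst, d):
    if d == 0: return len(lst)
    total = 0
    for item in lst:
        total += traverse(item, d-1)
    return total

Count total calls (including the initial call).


At depth 0 (root): 1 call
At depth 1: each of 1 parents calls traverse on 10 children = 10 calls
At depth 2: each of 10 parents calls traverse on 10 children = 100 calls
At depth 3: each of 100 parents calls traverse on 10 children = 1000 calls
At depth 4: each of 1000 parents calls traverse on 10 children = 10000 calls
At depth 5: each of 10000 parents calls traverse on 10 children = 100000 calls
Total: 1 + 10 + 100 + 1000 + 10000 + 100000 = 111111

111111


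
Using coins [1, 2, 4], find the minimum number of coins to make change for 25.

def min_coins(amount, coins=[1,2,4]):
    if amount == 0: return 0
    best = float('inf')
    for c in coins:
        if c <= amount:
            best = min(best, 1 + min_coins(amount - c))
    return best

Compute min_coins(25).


Building up with DP:
min_coins(0) = 0
min_coins(1) = min(1+min_coins(0)=1+0=1) = 1
min_coins(2) = min(1+min_coins(1)=1+1=2, 1+min_coins(0)=1+0=1) = 1
min_coins(3) = min(1+min_coins(2)=1+1=2, 1+min_coins(1)=1+1=2) = 2
min_coins(4) = min(1+min_coins(3)=1+2=3, 1+min_coins(2)=1+1=2, 1+min_coins(0)=1+0=1) = 1
min_coins(5) = min(1+min_coins(4)=1+1=2, 1+min_coins(3)=1+2=3, 1+min_coins(1)=1+1=2) = 2
min_coins(6) = min(1+min_coins(5)=1+2=3, 1+min_coins(4)=1+1=2, 1+min_coins(2)=1+1=2) = 2
min_coins(7) = min(1+min_coins(6)=1+2=3, 1+min_coins(5)=1+2=3, 1+min_coins(3)=1+2=3) = 3
min_coins(8) = min(1+min_coins(7)=1+3=4, 1+min_coins(6)=1+2=3, 1+min_coins(4)=1+1=2) = 2
min_coins(9) = min(1+min_coins(8)=1+2=3, 1+min_coins(7)=1+3=4, 1+min_coins(5)=1+2=3) = 3
min_coins(10) = min(1+min_coins(9)=1+3=4, 1+min_coins(8)=1+2=3, 1+min_coins(6)=1+2=3) = 3
min_coins(11) = min(1+min_coins(10)=1+3=4, 1+min_coins(9)=1+3=4, 1+min_coins(7)=1+3=4) = 4
min_coins(12) = min(1+min_coins(11)=1+4=5, 1+min_coins(10)=1+3=4, 1+min_coins(8)=1+2=3) = 3
min_coins(13) = min(1+min_coins(12)=1+3=4, 1+min_coins(11)=1+4=5, 1+min_coins(9)=1+3=4) = 4
min_coins(14) = min(1+min_coins(13)=1+4=5, 1+min_coins(12)=1+3=4, 1+min_coins(10)=1+3=4) = 4
min_coins(15) = min(1+min_coins(14)=1+4=5, 1+min_coins(13)=1+4=5, 1+min_coins(11)=1+4=5) = 5
min_coins(16) = min(1+min_coins(15)=1+5=6, 1+min_coins(14)=1+4=5, 1+min_coins(12)=1+3=4) = 4
min_coins(17) = min(1+min_coins(16)=1+4=5, 1+min_coins(15)=1+5=6, 1+min_coins(13)=1+4=5) = 5
min_coins(18) = min(1+min_coins(17)=1+5=6, 1+min_coins(16)=1+4=5, 1+min_coins(14)=1+4=5) = 5
min_coins(19) = min(1+min_coins(18)=1+5=6, 1+min_coins(17)=1+5=6, 1+min_coins(15)=1+5=6) = 6
min_coins(20) = min(1+min_coins(19)=1+6=7, 1+min_coins(18)=1+5=6, 1+min_coins(16)=1+4=5) = 5
min_coins(21) = min(1+min_coins(20)=1+5=6, 1+min_coins(19)=1+6=7, 1+min_coins(17)=1+5=6) = 6
min_coins(22) = min(1+min_coins(21)=1+6=7, 1+min_coins(20)=1+5=6, 1+min_coins(18)=1+5=6) = 6
min_coins(23) = min(1+min_coins(22)=1+6=7, 1+min_coins(21)=1+6=7, 1+min_coins(19)=1+6=7) = 7
min_coins(24) = min(1+min_coins(23)=1+7=8, 1+min_coins(22)=1+6=7, 1+min_coins(20)=1+5=6) = 6
min_coins(25) = min(1+min_coins(24)=1+6=7, 1+min_coins(23)=1+7=8, 1+min_coins(21)=1+6=7) = 7

7


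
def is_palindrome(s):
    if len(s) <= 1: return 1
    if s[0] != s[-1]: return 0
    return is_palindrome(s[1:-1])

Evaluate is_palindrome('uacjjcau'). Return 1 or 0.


is_palindrome('uacjjcau'): s[0]='u' == s[-1]='u' -> check is_palindrome('acjjca')
is_palindrome('acjjca'): s[0]='a' == s[-1]='a' -> check is_palindrome('cjjc')
is_palindrome('cjjc'): s[0]='c' == s[-1]='c' -> check is_palindrome('jj')
is_palindrome('jj'): s[0]='j' == s[-1]='j' -> check is_palindrome('')
is_palindrome(''): len <= 1 -> return 1  (base case)
Result: 1 (palindrome)

1


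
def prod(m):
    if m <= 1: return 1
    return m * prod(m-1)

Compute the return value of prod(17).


prod(17)
= 17 * prod(16)
= 17 * 16 * prod(15)
= 17 * 16 * 15 * prod(14)
= 17 * 16 * 15 * 14 * prod(13)
= 17 * 16 * 15 * 14 * 13 * prod(12)
= 17 * 16 * 15 * 14 * 13 * 12 * prod(11)
= 17 * 16 * 15 * 14 * 13 * 12 * 11 * prod(10)
= 17 * 16 * 15 * 14 * 13 * 12 * 11 * 10 * prod(9)
= 17 * 16 * 15 * 14 * 13 * 12 * 11 * 10 * 9 * prod(8)
= 17 * 16 * 15 * 14 * 13 * 12 * 11 * 10 * 9 * 8 * prod(7)
= 17 * 16 * 15 * 14 * 13 * 12 * 11 * 10 * 9 * 8 * 7 * prod(6)
= 17 * 16 * 15 * 14 * 13 * 12 * 11 * 10 * 9 * 8 * 7 * 6 * prod(5)
= 17 * 16 * 15 * 14 * 13 * 12 * 11 * 10 * 9 * 8 * 7 * 6 * 5 * prod(4)
= 17 * 16 * 15 * 14 * 13 * 12 * 11 * 10 * 9 * 8 * 7 * 6 * 5 * 4 * prod(3)
= 17 * 16 * 15 * 14 * 13 * 12 * 11 * 10 * 9 * 8 * 7 * 6 * 5 * 4 * 3 * prod(2)
= 17 * 16 * 15 * 14 * 13 * 12 * 11 * 10 * 9 * 8 * 7 * 6 * 5 * 4 * 3 * 2 * prod(1)
= 17 * 16 * 15 * 14 * 13 * 12 * 11 * 10 * 9 * 8 * 7 * 6 * 5 * 4 * 3 * 2 * 1
= 355687428096000

355687428096000


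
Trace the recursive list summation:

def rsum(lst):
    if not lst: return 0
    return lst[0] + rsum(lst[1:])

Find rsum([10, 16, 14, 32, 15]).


rsum([10, 16, 14, 32, 15]) = 10 + rsum([16, 14, 32, 15])
rsum([16, 14, 32, 15]) = 16 + rsum([14, 32, 15])
rsum([14, 32, 15]) = 14 + rsum([32, 15])
rsum([32, 15]) = 32 + rsum([15])
rsum([15]) = 15 + rsum([])
rsum([]) = 0  (base case)
Total: 10 + 16 + 14 + 32 + 15 + 0 = 87

87


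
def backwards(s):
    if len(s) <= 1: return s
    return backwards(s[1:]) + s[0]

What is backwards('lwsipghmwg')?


backwards('lwsipghmwg') = backwards('wsipghmwg') + 'l'
backwards('wsipghmwg') = backwards('sipghmwg') + 'w'
backwards('sipghmwg') = backwards('ipghmwg') + 's'
backwards('ipghmwg') = backwards('pghmwg') + 'i'
backwards('pghmwg') = backwards('ghmwg') + 'p'
backwards('ghmwg') = backwards('hmwg') + 'g'
backwards('hmwg') = backwards('mwg') + 'h'
backwards('mwg') = backwards('wg') + 'm'
backwards('wg') = backwards('g') + 'w'
backwards('g') = 'g'  (base case)
Concatenating: 'g' + 'w' + 'm' + 'h' + 'g' + 'p' + 'i' + 's' + 'w' + 'l' = 'gwmhgpiswl'

gwmhgpiswl


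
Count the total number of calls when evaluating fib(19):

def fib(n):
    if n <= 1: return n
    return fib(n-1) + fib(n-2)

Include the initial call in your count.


Let C(n) = total calls for fib(n)
C(0) = 1, C(1) = 1
C(2) = 1 + C(1) + C(0) = 1 + 1 + 1 = 3
C(3) = 1 + C(2) + C(1) = 1 + 3 + 1 = 5
C(4) = 1 + C(3) + C(2) = 1 + 5 + 3 = 9
C(5) = 1 + C(4) + C(3) = 1 + 9 + 5 = 15
C(6) = 1 + C(5) + C(4) = 1 + 15 + 9 = 25
C(7) = 1 + C(6) + C(5) = 1 + 25 + 15 = 41
C(8) = 1 + C(7) + C(6) = 1 + 41 + 25 = 67
C(9) = 1 + C(8) + C(7) = 1 + 67 + 41 = 109
C(10) = 1 + C(9) + C(8) = 1 + 109 + 67 = 177
C(11) = 1 + C(10) + C(9) = 1 + 177 + 109 = 287
C(12) = 1 + C(11) + C(10) = 1 + 287 + 177 = 465
C(13) = 1 + C(12) + C(11) = 1 + 465 + 287 = 753
C(14) = 1 + C(13) + C(12) = 1 + 753 + 465 = 1219
C(15) = 1 + C(14) + C(13) = 1 + 1219 + 753 = 1973
C(16) = 1 + C(15) + C(14) = 1 + 1973 + 1219 = 3193
C(17) = 1 + C(16) + C(15) = 1 + 3193 + 1973 = 5167
C(18) = 1 + C(17) + C(16) = 1 + 5167 + 3193 = 8361
C(19) = 1 + C(18) + C(17) = 1 + 8361 + 5167 = 13529

13529


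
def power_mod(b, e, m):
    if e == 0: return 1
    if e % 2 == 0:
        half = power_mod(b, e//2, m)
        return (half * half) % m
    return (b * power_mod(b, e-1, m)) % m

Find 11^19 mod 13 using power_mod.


power_mod(11, 19, 13): e is odd, compute power_mod(11, 18, 13)
  power_mod(11, 18, 13): e is even, compute power_mod(11, 9, 13)
    power_mod(11, 9, 13): e is odd, compute power_mod(11, 8, 13)
      power_mod(11, 8, 13): e is even, compute power_mod(11, 4, 13)
        power_mod(11, 4, 13): e is even, compute power_mod(11, 2, 13)
          power_mod(11, 2, 13): e is even, compute power_mod(11, 1, 13)
          power_mod(11, 1, 13): e is odd, compute power_mod(11, 0, 13)
          power_mod(11, 0, 13) = 1
          (11 * 1) % 13 = 11
          half=11, (11*11) % 13 = 4
        half=4, (4*4) % 13 = 3
      half=3, (3*3) % 13 = 9
    (11 * 9) % 13 = 8
  half=8, (8*8) % 13 = 12
(11 * 12) % 13 = 2

2


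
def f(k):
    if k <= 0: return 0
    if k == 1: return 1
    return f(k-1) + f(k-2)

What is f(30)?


Computing f(30) bottom-up:
f(0) = 0
f(1) = 1
f(2) = f(1) + f(0) = 1 + 0 = 1
f(3) = f(2) + f(1) = 1 + 1 = 2
f(4) = f(3) + f(2) = 2 + 1 = 3
f(5) = f(4) + f(3) = 3 + 2 = 5
f(6) = f(5) + f(4) = 5 + 3 = 8
f(7) = f(6) + f(5) = 8 + 5 = 13
f(8) = f(7) + f(6) = 13 + 8 = 21
f(9) = f(8) + f(7) = 21 + 13 = 34
f(10) = f(9) + f(8) = 34 + 21 = 55
f(11) = f(10) + f(9) = 55 + 34 = 89
f(12) = f(11) + f(10) = 89 + 55 = 144
f(13) = f(12) + f(11) = 144 + 89 = 233
f(14) = f(13) + f(12) = 233 + 144 = 377
f(15) = f(14) + f(13) = 377 + 233 = 610
f(16) = f(15) + f(14) = 610 + 377 = 987
f(17) = f(16) + f(15) = 987 + 610 = 1597
f(18) = f(17) + f(16) = 1597 + 987 = 2584
f(19) = f(18) + f(17) = 2584 + 1597 = 4181
f(20) = f(19) + f(18) = 4181 + 2584 = 6765
f(21) = f(20) + f(19) = 6765 + 4181 = 10946
f(22) = f(21) + f(20) = 10946 + 6765 = 17711
f(23) = f(22) + f(21) = 17711 + 10946 = 28657
f(24) = f(23) + f(22) = 28657 + 17711 = 46368
f(25) = f(24) + f(23) = 46368 + 28657 = 75025
f(26) = f(25) + f(24) = 75025 + 46368 = 121393
f(27) = f(26) + f(25) = 121393 + 75025 = 196418
f(28) = f(27) + f(26) = 196418 + 121393 = 317811
f(29) = f(28) + f(27) = 317811 + 196418 = 514229
f(30) = f(29) + f(28) = 514229 + 317811 = 832040

832040


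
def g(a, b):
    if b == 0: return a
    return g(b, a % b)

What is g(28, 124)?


g(28, 124) = g(124, 28)
g(124, 28) = g(28, 12)
g(28, 12) = g(12, 4)
g(12, 4) = g(4, 0)
g(4, 0) = 4  (base case)

4


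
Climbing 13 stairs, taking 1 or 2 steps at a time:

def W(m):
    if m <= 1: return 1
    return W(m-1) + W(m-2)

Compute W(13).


Building up from base cases:
W(0) = 1
W(1) = 1
W(2) = W(1) + W(0) = 1 + 1 = 2
W(3) = W(2) + W(1) = 2 + 1 = 3
W(4) = W(3) + W(2) = 3 + 2 = 5
W(5) = W(4) + W(3) = 5 + 3 = 8
W(6) = W(5) + W(4) = 8 + 5 = 13
W(7) = W(6) + W(5) = 13 + 8 = 21
W(8) = W(7) + W(6) = 21 + 13 = 34
W(9) = W(8) + W(7) = 34 + 21 = 55
W(10) = W(9) + W(8) = 55 + 34 = 89
W(11) = W(10) + W(9) = 89 + 55 = 144
W(12) = W(11) + W(10) = 144 + 89 = 233
W(13) = W(12) + W(11) = 233 + 144 = 377

377


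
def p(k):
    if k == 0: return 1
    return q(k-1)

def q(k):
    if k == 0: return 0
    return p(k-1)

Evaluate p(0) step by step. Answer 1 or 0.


p(0) = 1  (base case)
Result: 1

1


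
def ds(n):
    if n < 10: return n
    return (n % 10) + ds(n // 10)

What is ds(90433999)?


ds(90433999) = 9 + ds(9043399)
ds(9043399) = 9 + ds(904339)
ds(904339) = 9 + ds(90433)
ds(90433) = 3 + ds(9043)
ds(9043) = 3 + ds(904)
ds(904) = 4 + ds(90)
ds(90) = 0 + ds(9)
ds(9) = 9  (base case)
Total: 9 + 9 + 9 + 3 + 3 + 4 + 0 + 9 = 46

46


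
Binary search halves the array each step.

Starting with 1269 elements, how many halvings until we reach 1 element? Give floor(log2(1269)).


1269 / 2 = 634
634 / 2 = 317
317 / 2 = 158
158 / 2 = 79
79 / 2 = 39
39 / 2 = 19
19 / 2 = 9
9 / 2 = 4
4 / 2 = 2
2 / 2 = 1
Reached 1 after 10 halvings

10


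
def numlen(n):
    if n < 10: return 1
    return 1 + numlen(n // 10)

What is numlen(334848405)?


numlen(334848405) = 1 + numlen(33484840)
numlen(33484840) = 1 + numlen(3348484)
numlen(3348484) = 1 + numlen(334848)
numlen(334848) = 1 + numlen(33484)
numlen(33484) = 1 + numlen(3348)
numlen(3348) = 1 + numlen(334)
numlen(334) = 1 + numlen(33)
numlen(33) = 1 + numlen(3)
numlen(3) = 1  (base case: 3 < 10)
Unwinding: 1 + 1 + 1 + 1 + 1 + 1 + 1 + 1 + 1 = 9

9


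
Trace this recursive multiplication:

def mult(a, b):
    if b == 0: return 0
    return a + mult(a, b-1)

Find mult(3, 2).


mult(3, 2) = 3 + mult(3, 1)
mult(3, 1) = 3 + mult(3, 0)
mult(3, 0) = 0  (base case)
Total: 3 + 3 + 0 = 6

6


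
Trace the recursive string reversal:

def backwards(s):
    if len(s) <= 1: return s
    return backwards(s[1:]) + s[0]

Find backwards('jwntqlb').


backwards('jwntqlb') = backwards('wntqlb') + 'j'
backwards('wntqlb') = backwards('ntqlb') + 'w'
backwards('ntqlb') = backwards('tqlb') + 'n'
backwards('tqlb') = backwards('qlb') + 't'
backwards('qlb') = backwards('lb') + 'q'
backwards('lb') = backwards('b') + 'l'
backwards('b') = 'b'  (base case)
Concatenating: 'b' + 'l' + 'q' + 't' + 'n' + 'w' + 'j' = 'blqtnwj'

blqtnwj


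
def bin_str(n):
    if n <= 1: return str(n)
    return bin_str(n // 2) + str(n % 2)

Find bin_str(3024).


bin_str(3024) = bin_str(1512) + '0'
bin_str(1512) = bin_str(756) + '0'
bin_str(756) = bin_str(378) + '0'
bin_str(378) = bin_str(189) + '0'
bin_str(189) = bin_str(94) + '1'
bin_str(94) = bin_str(47) + '0'
bin_str(47) = bin_str(23) + '1'
bin_str(23) = bin_str(11) + '1'
bin_str(11) = bin_str(5) + '1'
bin_str(5) = bin_str(2) + '1'
bin_str(2) = bin_str(1) + '0'
bin_str(1) = '1'  (base case)
Concatenating: '1' + '0' + '1' + '1' + '1' + '1' + '0' + '1' + '0' + '0' + '0' + '0' = '101111010000'

101111010000


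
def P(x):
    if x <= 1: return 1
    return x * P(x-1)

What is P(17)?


P(17)
= 17 * P(16)
= 17 * 16 * P(15)
= 17 * 16 * 15 * P(14)
= 17 * 16 * 15 * 14 * P(13)
= 17 * 16 * 15 * 14 * 13 * P(12)
= 17 * 16 * 15 * 14 * 13 * 12 * P(11)
= 17 * 16 * 15 * 14 * 13 * 12 * 11 * P(10)
= 17 * 16 * 15 * 14 * 13 * 12 * 11 * 10 * P(9)
= 17 * 16 * 15 * 14 * 13 * 12 * 11 * 10 * 9 * P(8)
= 17 * 16 * 15 * 14 * 13 * 12 * 11 * 10 * 9 * 8 * P(7)
= 17 * 16 * 15 * 14 * 13 * 12 * 11 * 10 * 9 * 8 * 7 * P(6)
= 17 * 16 * 15 * 14 * 13 * 12 * 11 * 10 * 9 * 8 * 7 * 6 * P(5)
= 17 * 16 * 15 * 14 * 13 * 12 * 11 * 10 * 9 * 8 * 7 * 6 * 5 * P(4)
= 17 * 16 * 15 * 14 * 13 * 12 * 11 * 10 * 9 * 8 * 7 * 6 * 5 * 4 * P(3)
= 17 * 16 * 15 * 14 * 13 * 12 * 11 * 10 * 9 * 8 * 7 * 6 * 5 * 4 * 3 * P(2)
= 17 * 16 * 15 * 14 * 13 * 12 * 11 * 10 * 9 * 8 * 7 * 6 * 5 * 4 * 3 * 2 * P(1)
= 17 * 16 * 15 * 14 * 13 * 12 * 11 * 10 * 9 * 8 * 7 * 6 * 5 * 4 * 3 * 2 * 1
= 355687428096000

355687428096000


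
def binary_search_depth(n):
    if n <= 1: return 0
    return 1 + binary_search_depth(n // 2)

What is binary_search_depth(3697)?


3697 / 2 = 1848
1848 / 2 = 924
924 / 2 = 462
462 / 2 = 231
231 / 2 = 115
115 / 2 = 57
57 / 2 = 28
28 / 2 = 14
14 / 2 = 7
7 / 2 = 3
3 / 2 = 1
Reached 1 after 11 halvings

11


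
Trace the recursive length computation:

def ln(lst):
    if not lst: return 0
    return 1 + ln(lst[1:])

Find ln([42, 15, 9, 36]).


ln([42, 15, 9, 36]) = 1 + ln([15, 9, 36])
ln([15, 9, 36]) = 1 + ln([9, 36])
ln([9, 36]) = 1 + ln([36])
ln([36]) = 1 + ln([])
ln([]) = 0  (base case)
Unwinding: 1 + 1 + 1 + 1 + 0 = 4

4


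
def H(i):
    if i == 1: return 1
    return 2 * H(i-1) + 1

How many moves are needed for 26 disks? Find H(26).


H(26) = 2 * H(25) + 1
H(25) = 2 * H(24) + 1
H(24) = 2 * H(23) + 1
H(23) = 2 * H(22) + 1
H(22) = 2 * H(21) + 1
H(21) = 2 * H(20) + 1
H(20) = 2 * H(19) + 1
H(19) = 2 * H(18) + 1
H(18) = 2 * H(17) + 1
H(17) = 2 * H(16) + 1
H(16) = 2 * H(15) + 1
H(15) = 2 * H(14) + 1
H(14) = 2 * H(13) + 1
H(13) = 2 * H(12) + 1
H(12) = 2 * H(11) + 1
H(11) = 2 * H(10) + 1
H(10) = 2 * H(9) + 1
H(9) = 2 * H(8) + 1
H(8) = 2 * H(7) + 1
H(7) = 2 * H(6) + 1
H(6) = 2 * H(5) + 1
H(5) = 2 * H(4) + 1
H(4) = 2 * H(3) + 1
H(3) = 2 * H(2) + 1
H(2) = 2 * H(1) + 1
H(1) = 1  (base case)
H(2) = 2 * 1 + 1 = 3
H(3) = 2 * 3 + 1 = 7
H(4) = 2 * 7 + 1 = 15
H(5) = 2 * 15 + 1 = 31
H(6) = 2 * 31 + 1 = 63
H(7) = 2 * 63 + 1 = 127
H(8) = 2 * 127 + 1 = 255
H(9) = 2 * 255 + 1 = 511
H(10) = 2 * 511 + 1 = 1023
H(11) = 2 * 1023 + 1 = 2047
H(12) = 2 * 2047 + 1 = 4095
H(13) = 2 * 4095 + 1 = 8191
H(14) = 2 * 8191 + 1 = 16383
H(15) = 2 * 16383 + 1 = 32767
H(16) = 2 * 32767 + 1 = 65535
H(17) = 2 * 65535 + 1 = 131071
H(18) = 2 * 131071 + 1 = 262143
H(19) = 2 * 262143 + 1 = 524287
H(20) = 2 * 524287 + 1 = 1048575
H(21) = 2 * 1048575 + 1 = 2097151
H(22) = 2 * 2097151 + 1 = 4194303
H(23) = 2 * 4194303 + 1 = 8388607
H(24) = 2 * 8388607 + 1 = 16777215
H(25) = 2 * 16777215 + 1 = 33554431
H(26) = 2 * 33554431 + 1 = 67108863

67108863


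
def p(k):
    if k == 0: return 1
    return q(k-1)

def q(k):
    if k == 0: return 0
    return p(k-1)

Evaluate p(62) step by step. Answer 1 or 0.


p(62) = q(61)
q(61) = p(60)
p(60) = q(59)
q(59) = p(58)
p(58) = q(57)
q(57) = p(56)
p(56) = q(55)
q(55) = p(54)
p(54) = q(53)
q(53) = p(52)
p(52) = q(51)
q(51) = p(50)
p(50) = q(49)
q(49) = p(48)
p(48) = q(47)
q(47) = p(46)
p(46) = q(45)
q(45) = p(44)
p(44) = q(43)
q(43) = p(42)
p(42) = q(41)
q(41) = p(40)
p(40) = q(39)
q(39) = p(38)
p(38) = q(37)
q(37) = p(36)
p(36) = q(35)
q(35) = p(34)
p(34) = q(33)
q(33) = p(32)
p(32) = q(31)
q(31) = p(30)
p(30) = q(29)
q(29) = p(28)
p(28) = q(27)
q(27) = p(26)
p(26) = q(25)
q(25) = p(24)
p(24) = q(23)
q(23) = p(22)
p(22) = q(21)
q(21) = p(20)
p(20) = q(19)
q(19) = p(18)
p(18) = q(17)
q(17) = p(16)
p(16) = q(15)
q(15) = p(14)
p(14) = q(13)
q(13) = p(12)
p(12) = q(11)
q(11) = p(10)
p(10) = q(9)
q(9) = p(8)
p(8) = q(7)
q(7) = p(6)
p(6) = q(5)
q(5) = p(4)
p(4) = q(3)
q(3) = p(2)
p(2) = q(1)
q(1) = p(0)
p(0) = 1  (base case)
Result: 1

1


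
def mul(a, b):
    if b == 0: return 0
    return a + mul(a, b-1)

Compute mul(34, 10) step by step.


mul(34, 10) = 34 + mul(34, 9)
mul(34, 9) = 34 + mul(34, 8)
mul(34, 8) = 34 + mul(34, 7)
mul(34, 7) = 34 + mul(34, 6)
mul(34, 6) = 34 + mul(34, 5)
mul(34, 5) = 34 + mul(34, 4)
mul(34, 4) = 34 + mul(34, 3)
mul(34, 3) = 34 + mul(34, 2)
mul(34, 2) = 34 + mul(34, 1)
mul(34, 1) = 34 + mul(34, 0)
mul(34, 0) = 0  (base case)
Total: 34 + 34 + 34 + 34 + 34 + 34 + 34 + 34 + 34 + 34 + 0 = 340

340


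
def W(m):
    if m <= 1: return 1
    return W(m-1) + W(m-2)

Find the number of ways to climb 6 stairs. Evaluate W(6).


Building up from base cases:
W(0) = 1
W(1) = 1
W(2) = W(1) + W(0) = 1 + 1 = 2
W(3) = W(2) + W(1) = 2 + 1 = 3
W(4) = W(3) + W(2) = 3 + 2 = 5
W(5) = W(4) + W(3) = 5 + 3 = 8
W(6) = W(5) + W(4) = 8 + 5 = 13

13


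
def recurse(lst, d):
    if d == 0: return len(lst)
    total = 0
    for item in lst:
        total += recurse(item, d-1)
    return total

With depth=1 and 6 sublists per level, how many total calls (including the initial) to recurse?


At depth 0 (root): 1 call
At depth 1: each of 1 parents calls recurse on 6 children = 6 calls
Total: 1 + 6 = 7

7


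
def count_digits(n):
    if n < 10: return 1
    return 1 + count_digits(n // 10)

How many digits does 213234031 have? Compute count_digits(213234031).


count_digits(213234031) = 1 + count_digits(21323403)
count_digits(21323403) = 1 + count_digits(2132340)
count_digits(2132340) = 1 + count_digits(213234)
count_digits(213234) = 1 + count_digits(21323)
count_digits(21323) = 1 + count_digits(2132)
count_digits(2132) = 1 + count_digits(213)
count_digits(213) = 1 + count_digits(21)
count_digits(21) = 1 + count_digits(2)
count_digits(2) = 1  (base case: 2 < 10)
Unwinding: 1 + 1 + 1 + 1 + 1 + 1 + 1 + 1 + 1 = 9

9


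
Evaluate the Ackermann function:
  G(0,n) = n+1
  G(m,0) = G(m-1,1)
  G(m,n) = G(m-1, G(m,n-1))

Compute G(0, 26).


G(0, 26) = 27
Result: G(0, 26) = 27

27


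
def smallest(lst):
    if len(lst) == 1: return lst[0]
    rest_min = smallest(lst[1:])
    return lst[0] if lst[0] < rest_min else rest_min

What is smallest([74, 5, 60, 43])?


smallest([74, 5, 60, 43]): compare 74 with smallest([5, 60, 43])
smallest([5, 60, 43]): compare 5 with smallest([60, 43])
smallest([60, 43]): compare 60 with smallest([43])
smallest([43]) = 43  (base case)
Compare 60 with 43 -> 43
Compare 5 with 43 -> 5
Compare 74 with 5 -> 5

5


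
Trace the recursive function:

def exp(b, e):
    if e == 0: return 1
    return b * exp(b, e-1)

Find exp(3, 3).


exp(3, 3)
= 3 * exp(3, 2)
= 3 * 3 * exp(3, 1)
= 3 * 3 * 3 * exp(3, 0)
= 3 * 3 * 3 * 1
= 27

27


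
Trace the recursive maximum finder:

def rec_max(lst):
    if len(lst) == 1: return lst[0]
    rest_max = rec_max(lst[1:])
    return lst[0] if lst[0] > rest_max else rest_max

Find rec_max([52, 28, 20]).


rec_max([52, 28, 20]): compare 52 with rec_max([28, 20])
rec_max([28, 20]): compare 28 with rec_max([20])
rec_max([20]) = 20  (base case)
Compare 28 with 20 -> 28
Compare 52 with 28 -> 52

52


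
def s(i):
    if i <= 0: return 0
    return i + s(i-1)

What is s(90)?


s(90)
= 90 + 89 + 88 + 87 + 86 + 85 + 84 + 83 + 82 + 81 + 80 + 79 + 78 + 77 + 76 + 75 + 74 + 73 + 72 + 71 + 70 + 69 + 68 + 67 + 66 + 65 + 64 + 63 + 62 + 61 + 60 + 59 + 58 + 57 + 56 + 55 + 54 + 53 + 52 + 51 + 50 + 49 + 48 + 47 + 46 + 45 + 44 + 43 + 42 + 41 + 40 + 39 + 38 + 37 + 36 + 35 + 34 + 33 + 32 + 31 + 30 + 29 + 28 + 27 + 26 + 25 + 24 + 23 + 22 + 21 + 20 + 19 + 18 + 17 + 16 + 15 + 14 + 13 + 12 + 11 + 10 + 9 + 8 + 7 + 6 + 5 + 4 + 3 + 2 + 1 + s(0)
= 90 + 89 + 88 + 87 + 86 + 85 + 84 + 83 + 82 + 81 + 80 + 79 + 78 + 77 + 76 + 75 + 74 + 73 + 72 + 71 + 70 + 69 + 68 + 67 + 66 + 65 + 64 + 63 + 62 + 61 + 60 + 59 + 58 + 57 + 56 + 55 + 54 + 53 + 52 + 51 + 50 + 49 + 48 + 47 + 46 + 45 + 44 + 43 + 42 + 41 + 40 + 39 + 38 + 37 + 36 + 35 + 34 + 33 + 32 + 31 + 30 + 29 + 28 + 27 + 26 + 25 + 24 + 23 + 22 + 21 + 20 + 19 + 18 + 17 + 16 + 15 + 14 + 13 + 12 + 11 + 10 + 9 + 8 + 7 + 6 + 5 + 4 + 3 + 2 + 1 + 0
= 4095

4095


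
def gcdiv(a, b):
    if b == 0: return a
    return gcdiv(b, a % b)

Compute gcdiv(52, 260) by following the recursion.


gcdiv(52, 260) = gcdiv(260, 52)
gcdiv(260, 52) = gcdiv(52, 0)
gcdiv(52, 0) = 52  (base case)

52


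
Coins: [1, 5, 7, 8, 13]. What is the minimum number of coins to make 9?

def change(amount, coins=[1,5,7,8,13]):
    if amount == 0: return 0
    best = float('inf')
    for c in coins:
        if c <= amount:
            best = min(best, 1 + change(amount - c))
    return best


Building up with DP:
change(0) = 0
change(1) = min(1+change(0)=1+0=1) = 1
change(2) = min(1+change(1)=1+1=2) = 2
change(3) = min(1+change(2)=1+2=3) = 3
change(4) = min(1+change(3)=1+3=4) = 4
change(5) = min(1+change(4)=1+4=5, 1+change(0)=1+0=1) = 1
change(6) = min(1+change(5)=1+1=2, 1+change(1)=1+1=2) = 2
change(7) = min(1+change(6)=1+2=3, 1+change(2)=1+2=3, 1+change(0)=1+0=1) = 1
change(8) = min(1+change(7)=1+1=2, 1+change(3)=1+3=4, 1+change(1)=1+1=2, 1+change(0)=1+0=1) = 1
change(9) = min(1+change(8)=1+1=2, 1+change(4)=1+4=5, 1+change(2)=1+2=3, 1+change(1)=1+1=2) = 2

2


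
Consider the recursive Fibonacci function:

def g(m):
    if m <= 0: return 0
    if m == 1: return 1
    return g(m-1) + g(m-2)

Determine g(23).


Computing g(23) bottom-up:
g(0) = 0
g(1) = 1
g(2) = g(1) + g(0) = 1 + 0 = 1
g(3) = g(2) + g(1) = 1 + 1 = 2
g(4) = g(3) + g(2) = 2 + 1 = 3
g(5) = g(4) + g(3) = 3 + 2 = 5
g(6) = g(5) + g(4) = 5 + 3 = 8
g(7) = g(6) + g(5) = 8 + 5 = 13
g(8) = g(7) + g(6) = 13 + 8 = 21
g(9) = g(8) + g(7) = 21 + 13 = 34
g(10) = g(9) + g(8) = 34 + 21 = 55
g(11) = g(10) + g(9) = 55 + 34 = 89
g(12) = g(11) + g(10) = 89 + 55 = 144
g(13) = g(12) + g(11) = 144 + 89 = 233
g(14) = g(13) + g(12) = 233 + 144 = 377
g(15) = g(14) + g(13) = 377 + 233 = 610
g(16) = g(15) + g(14) = 610 + 377 = 987
g(17) = g(16) + g(15) = 987 + 610 = 1597
g(18) = g(17) + g(16) = 1597 + 987 = 2584
g(19) = g(18) + g(17) = 2584 + 1597 = 4181
g(20) = g(19) + g(18) = 4181 + 2584 = 6765
g(21) = g(20) + g(19) = 6765 + 4181 = 10946
g(22) = g(21) + g(20) = 10946 + 6765 = 17711
g(23) = g(22) + g(21) = 17711 + 10946 = 28657

28657


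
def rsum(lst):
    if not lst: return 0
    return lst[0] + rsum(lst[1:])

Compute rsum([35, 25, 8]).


rsum([35, 25, 8]) = 35 + rsum([25, 8])
rsum([25, 8]) = 25 + rsum([8])
rsum([8]) = 8 + rsum([])
rsum([]) = 0  (base case)
Total: 35 + 25 + 8 + 0 = 68

68


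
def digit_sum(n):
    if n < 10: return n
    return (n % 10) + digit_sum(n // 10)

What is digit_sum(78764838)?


digit_sum(78764838) = 8 + digit_sum(7876483)
digit_sum(7876483) = 3 + digit_sum(787648)
digit_sum(787648) = 8 + digit_sum(78764)
digit_sum(78764) = 4 + digit_sum(7876)
digit_sum(7876) = 6 + digit_sum(787)
digit_sum(787) = 7 + digit_sum(78)
digit_sum(78) = 8 + digit_sum(7)
digit_sum(7) = 7  (base case)
Total: 8 + 3 + 8 + 4 + 6 + 7 + 8 + 7 = 51

51


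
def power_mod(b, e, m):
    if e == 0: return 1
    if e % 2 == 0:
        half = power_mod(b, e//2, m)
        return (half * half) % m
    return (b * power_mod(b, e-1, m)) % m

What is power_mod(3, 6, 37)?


power_mod(3, 6, 37): e is even, compute power_mod(3, 3, 37)
  power_mod(3, 3, 37): e is odd, compute power_mod(3, 2, 37)
    power_mod(3, 2, 37): e is even, compute power_mod(3, 1, 37)
      power_mod(3, 1, 37): e is odd, compute power_mod(3, 0, 37)
        power_mod(3, 0, 37) = 1
      (3 * 1) % 37 = 3
    half=3, (3*3) % 37 = 9
  (3 * 9) % 37 = 27
half=27, (27*27) % 37 = 26

26
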